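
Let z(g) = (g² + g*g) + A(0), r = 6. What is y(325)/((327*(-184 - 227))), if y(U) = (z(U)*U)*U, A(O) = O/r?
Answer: -22313281250/134397 ≈ -1.6603e+5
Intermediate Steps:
A(O) = O/6
z(g) = 2*g² (z(g) = (g² + g*g) + (⅙)*0 = (g² + g²) + 0 = 2*g² + 0 = 2*g²)
y(U) = 2*U⁴ (y(U) = ((2*U²)*U)*U = (2*U³)*U = 2*U⁴)
y(325)/((327*(-184 - 227))) = (2*325⁴)/((327*(-184 - 227))) = (2*11156640625)/((327*(-411))) = 22313281250/(-134397) = 22313281250*(-1/134397) = -22313281250/134397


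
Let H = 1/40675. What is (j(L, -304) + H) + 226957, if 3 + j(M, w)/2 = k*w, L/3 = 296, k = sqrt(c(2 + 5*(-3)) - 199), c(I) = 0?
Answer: 9231231926/40675 - 608*I*sqrt(199) ≈ 2.2695e+5 - 8576.9*I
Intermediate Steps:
H = 1/40675 ≈ 2.4585e-5
k = I*sqrt(199) (k = sqrt(0 - 199) = sqrt(-199) = I*sqrt(199) ≈ 14.107*I)
L = 888 (L = 3*296 = 888)
j(M, w) = -6 + 2*I*w*sqrt(199) (j(M, w) = -6 + 2*((I*sqrt(199))*w) = -6 + 2*(I*w*sqrt(199)) = -6 + 2*I*w*sqrt(199))
(j(L, -304) + H) + 226957 = ((-6 + 2*I*(-304)*sqrt(199)) + 1/40675) + 226957 = ((-6 - 608*I*sqrt(199)) + 1/40675) + 226957 = (-244049/40675 - 608*I*sqrt(199)) + 226957 = 9231231926/40675 - 608*I*sqrt(199)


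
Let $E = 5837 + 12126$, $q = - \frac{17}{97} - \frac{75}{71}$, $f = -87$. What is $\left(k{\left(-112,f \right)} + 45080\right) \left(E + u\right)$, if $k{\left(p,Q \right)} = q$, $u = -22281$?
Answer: $- \frac{1340555390004}{6887} \approx -1.9465 \cdot 10^{8}$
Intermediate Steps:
$q = - \frac{8482}{6887}$ ($q = \left(-17\right) \frac{1}{97} - \frac{75}{71} = - \frac{17}{97} - \frac{75}{71} = - \frac{8482}{6887} \approx -1.2316$)
$k{\left(p,Q \right)} = - \frac{8482}{6887}$
$E = 17963$
$\left(k{\left(-112,f \right)} + 45080\right) \left(E + u\right) = \left(- \frac{8482}{6887} + 45080\right) \left(17963 - 22281\right) = \frac{310457478}{6887} \left(-4318\right) = - \frac{1340555390004}{6887}$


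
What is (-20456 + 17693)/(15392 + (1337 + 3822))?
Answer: -2763/20551 ≈ -0.13445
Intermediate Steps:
(-20456 + 17693)/(15392 + (1337 + 3822)) = -2763/(15392 + 5159) = -2763/20551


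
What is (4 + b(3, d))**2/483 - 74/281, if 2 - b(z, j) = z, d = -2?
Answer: -11071/45241 ≈ -0.24471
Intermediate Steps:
b(z, j) = 2 - z
(4 + b(3, d))**2/483 - 74/281 = (4 + (2 - 1*3))**2/483 - 74/281 = (4 + (2 - 3))**2*(1/483) - 74*1/281 = (4 - 1)**2*(1/483) - 74/281 = 3**2*(1/483) - 74/281 = 9*(1/483) - 74/281 = 3/161 - 74/281 = -11071/45241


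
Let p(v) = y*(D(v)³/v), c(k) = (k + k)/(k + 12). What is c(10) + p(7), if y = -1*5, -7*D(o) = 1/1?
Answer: 24065/26411 ≈ 0.91117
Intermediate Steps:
D(o) = -⅐ (D(o) = -⅐/1 = -⅐*1 = -⅐)
y = -5
c(k) = 2*k/(12 + k) (c(k) = (2*k)/(12 + k) = 2*k/(12 + k))
p(v) = 5/(343*v) (p(v) = -5*(-⅐)³/v = -(-5)/(343*v) = 5/(343*v))
c(10) + p(7) = 2*10/(12 + 10) + (5/343)/7 = 2*10/22 + (5/343)*(⅐) = 2*10*(1/22) + 5/2401 = 10/11 + 5/2401 = 24065/26411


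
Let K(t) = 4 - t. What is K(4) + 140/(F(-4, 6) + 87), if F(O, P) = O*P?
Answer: 20/9 ≈ 2.2222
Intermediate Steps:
K(4) + 140/(F(-4, 6) + 87) = (4 - 1*4) + 140/(-4*6 + 87) = (4 - 4) + 140/(-24 + 87) = 0 + 140/63 = 0 + (1/63)*140 = 0 + 20/9 = 20/9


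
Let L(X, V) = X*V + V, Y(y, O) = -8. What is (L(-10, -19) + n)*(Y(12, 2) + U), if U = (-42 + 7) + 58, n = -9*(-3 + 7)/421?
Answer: 1079325/421 ≈ 2563.7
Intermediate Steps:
L(X, V) = V + V*X (L(X, V) = V*X + V = V + V*X)
n = -36/421 (n = -9*4*(1/421) = -36*1/421 = -36/421 ≈ -0.085511)
U = 23 (U = -35 + 58 = 23)
(L(-10, -19) + n)*(Y(12, 2) + U) = (-19*(1 - 10) - 36/421)*(-8 + 23) = (-19*(-9) - 36/421)*15 = (171 - 36/421)*15 = (71955/421)*15 = 1079325/421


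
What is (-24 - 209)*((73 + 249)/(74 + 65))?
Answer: -75026/139 ≈ -539.76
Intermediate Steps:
(-24 - 209)*((73 + 249)/(74 + 65)) = -75026/139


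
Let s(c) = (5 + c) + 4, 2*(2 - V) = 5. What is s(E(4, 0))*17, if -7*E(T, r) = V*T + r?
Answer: 1105/7 ≈ 157.86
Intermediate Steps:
V = -½ (V = 2 - ½*5 = 2 - 5/2 = -½ ≈ -0.50000)
E(T, r) = -r/7 + T/14 (E(T, r) = -(-T/2 + r)/7 = -(r - T/2)/7 = -r/7 + T/14)
s(c) = 9 + c
s(E(4, 0))*17 = (9 + (-⅐*0 + (1/14)*4))*17 = (9 + (0 + 2/7))*17 = (9 + 2/7)*17 = (65/7)*17 = 1105/7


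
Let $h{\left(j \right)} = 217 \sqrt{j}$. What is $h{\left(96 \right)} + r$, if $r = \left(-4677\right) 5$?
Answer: $-23385 + 868 \sqrt{6} \approx -21259.0$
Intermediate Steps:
$r = -23385$
$h{\left(96 \right)} + r = 217 \sqrt{96} - 23385 = 217 \cdot 4 \sqrt{6} - 23385 = 868 \sqrt{6} - 23385 = -23385 + 868 \sqrt{6}$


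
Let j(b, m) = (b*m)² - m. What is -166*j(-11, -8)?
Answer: -1286832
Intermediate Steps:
j(b, m) = -m + b²*m² (j(b, m) = b²*m² - m = -m + b²*m²)
-166*j(-11, -8) = -(-1328)*(-1 - 8*(-11)²) = -(-1328)*(-1 - 8*121) = -(-1328)*(-1 - 968) = -(-1328)*(-969) = -166*7752 = -1286832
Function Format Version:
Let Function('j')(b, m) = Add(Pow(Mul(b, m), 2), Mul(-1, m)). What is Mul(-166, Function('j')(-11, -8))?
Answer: -1286832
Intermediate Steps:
Function('j')(b, m) = Add(Mul(-1, m), Mul(Pow(b, 2), Pow(m, 2))) (Function('j')(b, m) = Add(Mul(Pow(b, 2), Pow(m, 2)), Mul(-1, m)) = Add(Mul(-1, m), Mul(Pow(b, 2), Pow(m, 2))))
Mul(-166, Function('j')(-11, -8)) = Mul(-166, Mul(-8, Add(-1, Mul(-8, Pow(-11, 2))))) = Mul(-166, Mul(-8, Add(-1, Mul(-8, 121)))) = Mul(-166, Mul(-8, Add(-1, -968))) = Mul(-166, Mul(-8, -969)) = Mul(-166, 7752) = -1286832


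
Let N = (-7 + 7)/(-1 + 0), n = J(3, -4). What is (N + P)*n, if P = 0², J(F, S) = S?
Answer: 0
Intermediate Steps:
n = -4
P = 0
N = 0 (N = 0/(-1) = 0*(-1) = 0)
(N + P)*n = (0 + 0)*(-4) = 0*(-4) = 0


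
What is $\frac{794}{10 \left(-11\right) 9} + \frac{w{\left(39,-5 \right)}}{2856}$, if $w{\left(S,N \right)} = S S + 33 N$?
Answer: $- \frac{38551}{117810} \approx -0.32723$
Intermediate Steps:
$w{\left(S,N \right)} = S^{2} + 33 N$
$\frac{794}{10 \left(-11\right) 9} + \frac{w{\left(39,-5 \right)}}{2856} = \frac{794}{10 \left(-11\right) 9} + \frac{39^{2} + 33 \left(-5\right)}{2856} = \frac{794}{\left(-110\right) 9} + \left(1521 - 165\right) \frac{1}{2856} = \frac{794}{-990} + 1356 \cdot \frac{1}{2856} = 794 \left(- \frac{1}{990}\right) + \frac{113}{238} = - \frac{397}{495} + \frac{113}{238} = - \frac{38551}{117810}$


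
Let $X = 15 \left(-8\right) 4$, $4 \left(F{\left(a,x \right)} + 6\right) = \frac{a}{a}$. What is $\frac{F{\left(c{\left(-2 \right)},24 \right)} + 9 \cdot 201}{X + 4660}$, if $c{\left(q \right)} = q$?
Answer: $\frac{7213}{16720} \approx 0.4314$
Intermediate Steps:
$F{\left(a,x \right)} = - \frac{23}{4}$ ($F{\left(a,x \right)} = -6 + \frac{a \frac{1}{a}}{4} = -6 + \frac{1}{4} \cdot 1 = -6 + \frac{1}{4} = - \frac{23}{4}$)
$X = -480$ ($X = \left(-120\right) 4 = -480$)
$\frac{F{\left(c{\left(-2 \right)},24 \right)} + 9 \cdot 201}{X + 4660} = \frac{- \frac{23}{4} + 9 \cdot 201}{-480 + 4660} = \frac{- \frac{23}{4} + 1809}{4180} = \frac{7213}{4} \cdot \frac{1}{4180} = \frac{7213}{16720}$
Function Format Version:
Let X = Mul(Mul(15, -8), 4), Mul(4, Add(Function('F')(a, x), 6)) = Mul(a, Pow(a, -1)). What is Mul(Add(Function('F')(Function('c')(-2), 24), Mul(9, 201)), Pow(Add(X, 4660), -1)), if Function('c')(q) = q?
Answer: Rational(7213, 16720) ≈ 0.43140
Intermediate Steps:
Function('F')(a, x) = Rational(-23, 4) (Function('F')(a, x) = Add(-6, Mul(Rational(1, 4), Mul(a, Pow(a, -1)))) = Add(-6, Mul(Rational(1, 4), 1)) = Add(-6, Rational(1, 4)) = Rational(-23, 4))
X = -480 (X = Mul(-120, 4) = -480)
Mul(Add(Function('F')(Function('c')(-2), 24), Mul(9, 201)), Pow(Add(X, 4660), -1)) = Mul(Add(Rational(-23, 4), Mul(9, 201)), Pow(Add(-480, 4660), -1)) = Mul(Add(Rational(-23, 4), 1809), Pow(4180, -1)) = Mul(Rational(7213, 4), Rational(1, 4180)) = Rational(7213, 16720)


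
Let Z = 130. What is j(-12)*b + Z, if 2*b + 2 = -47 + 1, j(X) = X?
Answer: 418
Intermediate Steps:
b = -24 (b = -1 + (-47 + 1)/2 = -1 + (½)*(-46) = -1 - 23 = -24)
j(-12)*b + Z = -12*(-24) + 130 = 288 + 130 = 418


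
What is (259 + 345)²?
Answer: 364816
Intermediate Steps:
(259 + 345)² = 604² = 364816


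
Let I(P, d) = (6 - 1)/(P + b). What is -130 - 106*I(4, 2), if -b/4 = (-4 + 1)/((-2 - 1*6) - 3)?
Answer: -4995/16 ≈ -312.19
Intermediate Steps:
b = -12/11 (b = -4*(-4 + 1)/((-2 - 1*6) - 3) = -(-12)/((-2 - 6) - 3) = -(-12)/(-8 - 3) = -(-12)/(-11) = -(-12)*(-1)/11 = -4*3/11 = -12/11 ≈ -1.0909)
I(P, d) = 5/(-12/11 + P) (I(P, d) = (6 - 1)/(P - 12/11) = 5/(-12/11 + P))
-130 - 106*I(4, 2) = -130 - 5830/(-12 + 11*4) = -130 - 5830/(-12 + 44) = -130 - 5830/32 = -130 - 106*55/32 = -130 - 2915/16 = -4995/16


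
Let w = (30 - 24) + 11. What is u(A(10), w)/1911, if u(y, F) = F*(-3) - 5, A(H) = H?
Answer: -8/273 ≈ -0.029304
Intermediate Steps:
w = 17 (w = 6 + 11 = 17)
u(y, F) = -5 - 3*F (u(y, F) = -3*F - 5 = -5 - 3*F)
u(A(10), w)/1911 = (-5 - 3*17)/1911 = (-5 - 51)*(1/1911) = -56*1/1911 = -8/273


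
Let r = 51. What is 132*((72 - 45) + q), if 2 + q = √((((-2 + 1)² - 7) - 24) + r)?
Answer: 3300 + 132*√21 ≈ 3904.9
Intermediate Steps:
q = -2 + √21 (q = -2 + √((((-2 + 1)² - 7) - 24) + 51) = -2 + √((((-1)² - 7) - 24) + 51) = -2 + √(((1 - 7) - 24) + 51) = -2 + √((-6 - 24) + 51) = -2 + √(-30 + 51) = -2 + √21 ≈ 2.5826)
132*((72 - 45) + q) = 132*((72 - 45) + (-2 + √21)) = 132*(27 + (-2 + √21)) = 132*(25 + √21) = 3300 + 132*√21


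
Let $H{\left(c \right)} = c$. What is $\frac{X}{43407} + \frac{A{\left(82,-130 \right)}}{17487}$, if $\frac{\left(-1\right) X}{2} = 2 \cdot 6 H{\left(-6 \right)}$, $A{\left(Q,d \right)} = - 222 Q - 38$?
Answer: $- \frac{87701374}{84339801} \approx -1.0399$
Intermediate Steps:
$A{\left(Q,d \right)} = -38 - 222 Q$
$X = 144$ ($X = - 2 \cdot 2 \cdot 6 \left(-6\right) = - 2 \cdot 12 \left(-6\right) = \left(-2\right) \left(-72\right) = 144$)
$\frac{X}{43407} + \frac{A{\left(82,-130 \right)}}{17487} = \frac{144}{43407} + \frac{-38 - 18204}{17487} = 144 \cdot \frac{1}{43407} + \left(-38 - 18204\right) \frac{1}{17487} = \frac{16}{4823} - \frac{18242}{17487} = - \frac{87701374}{84339801}$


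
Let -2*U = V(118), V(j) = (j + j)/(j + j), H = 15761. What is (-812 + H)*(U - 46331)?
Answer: -1385219187/2 ≈ -6.9261e+8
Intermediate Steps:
V(j) = 1 (V(j) = (2*j)/((2*j)) = (2*j)*(1/(2*j)) = 1)
U = -½ (U = -½*1 = -½ ≈ -0.50000)
(-812 + H)*(U - 46331) = (-812 + 15761)*(-½ - 46331) = 14949*(-92663/2) = -1385219187/2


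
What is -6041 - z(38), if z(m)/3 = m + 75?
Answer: -6380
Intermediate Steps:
z(m) = 225 + 3*m (z(m) = 3*(m + 75) = 3*(75 + m) = 225 + 3*m)
-6041 - z(38) = -6041 - (225 + 3*38) = -6041 - (225 + 114) = -6041 - 1*339 = -6041 - 339 = -6380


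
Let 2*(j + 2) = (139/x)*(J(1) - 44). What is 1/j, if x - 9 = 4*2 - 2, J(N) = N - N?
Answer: -15/3088 ≈ -0.0048575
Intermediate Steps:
J(N) = 0
x = 15 (x = 9 + (4*2 - 2) = 9 + (8 - 2) = 9 + 6 = 15)
j = -3088/15 (j = -2 + ((139/15)*(0 - 44))/2 = -2 + ((139*(1/15))*(-44))/2 = -2 + ((139/15)*(-44))/2 = -2 + (1/2)*(-6116/15) = -2 - 3058/15 = -3088/15 ≈ -205.87)
1/j = 1/(-3088/15) = -15/3088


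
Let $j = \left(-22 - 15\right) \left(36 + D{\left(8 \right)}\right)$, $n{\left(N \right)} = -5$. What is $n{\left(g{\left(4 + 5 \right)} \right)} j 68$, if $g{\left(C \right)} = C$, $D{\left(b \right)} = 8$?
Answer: $553520$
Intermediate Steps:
$j = -1628$ ($j = \left(-22 - 15\right) \left(36 + 8\right) = \left(-37\right) 44 = -1628$)
$n{\left(g{\left(4 + 5 \right)} \right)} j 68 = \left(-5\right) \left(-1628\right) 68 = 8140 \cdot 68 = 553520$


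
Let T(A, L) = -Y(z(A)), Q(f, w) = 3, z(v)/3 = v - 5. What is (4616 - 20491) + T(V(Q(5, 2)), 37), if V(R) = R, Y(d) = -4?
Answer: -15871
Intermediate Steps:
z(v) = -15 + 3*v (z(v) = 3*(v - 5) = 3*(-5 + v) = -15 + 3*v)
T(A, L) = 4 (T(A, L) = -1*(-4) = 4)
(4616 - 20491) + T(V(Q(5, 2)), 37) = (4616 - 20491) + 4 = -15875 + 4 = -15871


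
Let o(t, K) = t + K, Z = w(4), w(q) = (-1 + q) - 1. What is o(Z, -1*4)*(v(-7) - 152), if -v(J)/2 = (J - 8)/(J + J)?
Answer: 2158/7 ≈ 308.29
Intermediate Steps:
v(J) = -(-8 + J)/J (v(J) = -2*(J - 8)/(J + J) = -2*(-8 + J)/(2*J) = -2*(-8 + J)*1/(2*J) = -(-8 + J)/J)
w(q) = -2 + q
Z = 2 (Z = -2 + 4 = 2)
o(t, K) = K + t
o(Z, -1*4)*(v(-7) - 152) = (-1*4 + 2)*((8 - 1*(-7))/(-7) - 152) = (-4 + 2)*(-(8 + 7)/7 - 152) = -2*(-⅐*15 - 152) = -2*(-15/7 - 152) = -2*(-1079/7) = 2158/7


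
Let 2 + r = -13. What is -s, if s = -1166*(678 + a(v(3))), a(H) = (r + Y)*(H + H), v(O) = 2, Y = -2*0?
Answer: 720588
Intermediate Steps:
Y = 0
r = -15 (r = -2 - 13 = -15)
a(H) = -30*H (a(H) = (-15 + 0)*(H + H) = -30*H)
s = -720588 (s = -1166*(678 - 30*2) = -1166*(678 - 60) = -1166*618 = -720588)
-s = -1*(-720588) = 720588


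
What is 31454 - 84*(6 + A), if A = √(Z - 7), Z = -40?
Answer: 30950 - 84*I*√47 ≈ 30950.0 - 575.88*I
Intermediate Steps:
A = I*√47 (A = √(-40 - 7) = √(-47) = I*√47 ≈ 6.8557*I)
31454 - 84*(6 + A) = 31454 - 84*(6 + I*√47) = 31454 + (-504 - 84*I*√47) = 30950 - 84*I*√47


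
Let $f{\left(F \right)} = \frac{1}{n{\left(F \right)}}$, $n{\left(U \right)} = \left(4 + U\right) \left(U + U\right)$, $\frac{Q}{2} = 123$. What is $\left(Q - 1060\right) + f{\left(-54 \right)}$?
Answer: $- \frac{4395599}{5400} \approx -814.0$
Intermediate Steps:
$Q = 246$ ($Q = 2 \cdot 123 = 246$)
$n{\left(U \right)} = 2 U \left(4 + U\right)$ ($n{\left(U \right)} = \left(4 + U\right) 2 U = 2 U \left(4 + U\right)$)
$f{\left(F \right)} = \frac{1}{2 F \left(4 + F\right)}$
$\left(Q - 1060\right) + f{\left(-54 \right)} = \left(246 - 1060\right) + \frac{1}{2 \left(-54\right) \left(4 - 54\right)} = -814 + \frac{1}{2} \left(- \frac{1}{54}\right) \frac{1}{-50} = -814 + \frac{1}{2} \left(- \frac{1}{54}\right) \left(- \frac{1}{50}\right) = -814 + \frac{1}{5400} = - \frac{4395599}{5400}$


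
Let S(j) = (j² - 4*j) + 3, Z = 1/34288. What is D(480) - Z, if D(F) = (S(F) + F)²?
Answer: 1797516010492271/34288 ≈ 5.2424e+10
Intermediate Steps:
Z = 1/34288 ≈ 2.9165e-5
S(j) = 3 + j² - 4*j
D(F) = (3 + F² - 3*F)² (D(F) = ((3 + F² - 4*F) + F)² = (3 + F² - 3*F)²)
D(480) - Z = (3 + 480² - 3*480)² - 1*1/34288 = (3 + 230400 - 1440)² - 1/34288 = 228963² - 1/34288 = 52424055369 - 1/34288 = 1797516010492271/34288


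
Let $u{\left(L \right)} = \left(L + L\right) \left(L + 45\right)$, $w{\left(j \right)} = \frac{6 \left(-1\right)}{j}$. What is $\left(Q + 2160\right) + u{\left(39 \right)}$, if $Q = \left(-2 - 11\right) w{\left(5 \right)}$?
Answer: $\frac{43638}{5} \approx 8727.6$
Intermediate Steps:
$w{\left(j \right)} = - \frac{6}{j}$
$u{\left(L \right)} = 2 L \left(45 + L\right)$
$Q = \frac{78}{5}$ ($Q = \left(-2 - 11\right) \left(- \frac{6}{5}\right) = - 13 \left(\left(-6\right) \frac{1}{5}\right) = \left(-13\right) \left(- \frac{6}{5}\right) = \frac{78}{5} \approx 15.6$)
$\left(Q + 2160\right) + u{\left(39 \right)} = \left(\frac{78}{5} + 2160\right) + 2 \cdot 39 \left(45 + 39\right) = \frac{10878}{5} + 2 \cdot 39 \cdot 84 = \frac{10878}{5} + 6552 = \frac{43638}{5}$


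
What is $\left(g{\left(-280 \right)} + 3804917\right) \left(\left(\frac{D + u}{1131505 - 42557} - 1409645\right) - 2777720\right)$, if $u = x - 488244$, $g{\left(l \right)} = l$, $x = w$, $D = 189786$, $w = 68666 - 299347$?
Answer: $- \frac{17348472330912564283}{1088948} \approx -1.5931 \cdot 10^{13}$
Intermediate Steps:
$w = -230681$
$x = -230681$
$u = -718925$ ($u = -230681 - 488244 = -718925$)
$\left(g{\left(-280 \right)} + 3804917\right) \left(\left(\frac{D + u}{1131505 - 42557} - 1409645\right) - 2777720\right) = \left(-280 + 3804917\right) \left(\left(\frac{189786 - 718925}{1131505 - 42557} - 1409645\right) - 2777720\right) = 3804637 \left(\left(- \frac{529139}{1088948} - 1409645\right) - 2777720\right) = 3804637 \left(- \frac{1535030632599}{1088948} - 2777720\right) = 3804637 \left(- \frac{4559823271159}{1088948}\right) = - \frac{17348472330912564283}{1088948}$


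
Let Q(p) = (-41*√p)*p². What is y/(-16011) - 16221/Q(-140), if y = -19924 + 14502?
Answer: 5422/16011 - 16221*I*√35/56252000 ≈ 0.33864 - 0.001706*I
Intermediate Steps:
y = -5422
Q(p) = -41*p^(5/2)
y/(-16011) - 16221/Q(-140) = -5422/(-16011) - 16221*I*√35/56252000 = -5422*(-1/16011) - 16221*I*√35/56252000 = 5422/16011 - 16221*I*√35/56252000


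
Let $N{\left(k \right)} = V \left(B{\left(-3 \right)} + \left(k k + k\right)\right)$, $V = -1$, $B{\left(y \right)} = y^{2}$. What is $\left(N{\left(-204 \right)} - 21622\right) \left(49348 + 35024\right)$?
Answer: $-5319063996$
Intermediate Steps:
$N{\left(k \right)} = -9 - k - k^{2}$ ($N{\left(k \right)} = - (\left(-3\right)^{2} + \left(k k + k\right)) = - (9 + \left(k^{2} + k\right)) = - (9 + \left(k + k^{2}\right)) = - (9 + k + k^{2}) = -9 - k - k^{2}$)
$\left(N{\left(-204 \right)} - 21622\right) \left(49348 + 35024\right) = \left(\left(-9 - -204 - \left(-204\right)^{2}\right) - 21622\right) \left(49348 + 35024\right) = \left(\left(-9 + 204 - 41616\right) - 21622\right) 84372 = \left(-41421 - 21622\right) 84372 = \left(-63043\right) 84372 = -5319063996$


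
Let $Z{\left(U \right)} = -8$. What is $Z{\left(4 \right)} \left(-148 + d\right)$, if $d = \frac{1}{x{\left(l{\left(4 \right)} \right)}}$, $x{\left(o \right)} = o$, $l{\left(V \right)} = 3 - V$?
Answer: $1192$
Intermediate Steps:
$d = -1$ ($d = \frac{1}{3 - 4} = \frac{1}{-1} = -1$)
$Z{\left(4 \right)} \left(-148 + d\right) = - 8 \left(-148 - 1\right) = \left(-8\right) \left(-149\right) = 1192$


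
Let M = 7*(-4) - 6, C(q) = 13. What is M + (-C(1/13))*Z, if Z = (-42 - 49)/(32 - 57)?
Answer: -2033/25 ≈ -81.320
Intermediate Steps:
M = -34 (M = -28 - 6 = -34)
Z = 91/25 (Z = -91/(-25) = -91*(-1/25) = 91/25 ≈ 3.6400)
M + (-C(1/13))*Z = -34 - 1*13*(91/25) = -34 - 13*91/25 = -34 - 1183/25 = -2033/25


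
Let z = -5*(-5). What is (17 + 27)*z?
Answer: 1100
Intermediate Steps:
z = 25
(17 + 27)*z = (17 + 27)*25 = 44*25 = 1100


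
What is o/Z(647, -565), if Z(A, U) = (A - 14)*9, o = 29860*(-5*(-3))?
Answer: 149300/1899 ≈ 78.620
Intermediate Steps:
o = 447900 (o = 29860*15 = 447900)
Z(A, U) = -126 + 9*A (Z(A, U) = (-14 + A)*9 = -126 + 9*A)
o/Z(647, -565) = 447900/(-126 + 9*647) = 447900/(-126 + 5823) = 447900/5697 = 447900*(1/5697) = 149300/1899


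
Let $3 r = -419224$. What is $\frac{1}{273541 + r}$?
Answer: $\frac{3}{401399} \approx 7.4739 \cdot 10^{-6}$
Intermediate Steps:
$r = - \frac{419224}{3}$ ($r = \frac{1}{3} \left(-419224\right) = - \frac{419224}{3} \approx -1.3974 \cdot 10^{5}$)
$\frac{1}{273541 + r} = \frac{1}{273541 - \frac{419224}{3}} = \frac{1}{\frac{401399}{3}} = \frac{3}{401399}$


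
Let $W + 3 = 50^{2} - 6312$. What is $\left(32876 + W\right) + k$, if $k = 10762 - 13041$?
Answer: $26782$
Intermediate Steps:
$W = -3815$ ($W = -3 - \left(6312 - 50^{2}\right) = -3 + \left(2500 - 6312\right) = -3 - 3812 = -3815$)
$k = -2279$
$\left(32876 + W\right) + k = \left(32876 - 3815\right) - 2279 = 29061 - 2279 = 26782$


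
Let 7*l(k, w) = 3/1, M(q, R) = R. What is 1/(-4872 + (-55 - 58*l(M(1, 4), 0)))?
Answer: -7/34663 ≈ -0.00020194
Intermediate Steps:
l(k, w) = 3/7 (l(k, w) = (3/1)/7 = (3*1)/7 = (1/7)*3 = 3/7)
1/(-4872 + (-55 - 58*l(M(1, 4), 0))) = 1/(-4872 + (-55 - 58*3/7)) = 1/(-4872 + (-55 - 174/7)) = 1/(-4872 - 559/7) = 1/(-34663/7) = -7/34663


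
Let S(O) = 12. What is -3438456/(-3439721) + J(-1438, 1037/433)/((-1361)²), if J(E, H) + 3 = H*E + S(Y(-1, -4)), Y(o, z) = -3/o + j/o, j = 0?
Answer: 2752714875010019/2758845402576953 ≈ 0.99778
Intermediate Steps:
Y(o, z) = -3/o (Y(o, z) = -3/o + 0/o = -3/o + 0 = -3/o)
J(E, H) = 9 + E*H (J(E, H) = -3 + (H*E + 12) = -3 + (E*H + 12) = -3 + (12 + E*H) = 9 + E*H)
-3438456/(-3439721) + J(-1438, 1037/433)/((-1361)²) = -3438456/(-3439721) + (9 - 1491206/433)/((-1361)²) = -3438456*(-1/3439721) + (9 - 1491206/433)/1852321 = 3438456/3439721 + (9 - 1438*1037/433)*(1/1852321) = 3438456/3439721 + (9 - 1491206/433)*(1/1852321) = 3438456/3439721 - 1487309/433*1/1852321 = 3438456/3439721 - 1487309/802054993 = 2752714875010019/2758845402576953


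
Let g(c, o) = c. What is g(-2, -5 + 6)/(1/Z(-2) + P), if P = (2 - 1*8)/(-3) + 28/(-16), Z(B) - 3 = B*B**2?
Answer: -40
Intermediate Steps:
Z(B) = 3 + B**3 (Z(B) = 3 + B*B**2 = 3 + B**3)
P = 1/4 (P = (2 - 8)*(-1/3) + 28*(-1/16) = -6*(-1/3) - 7/4 = 2 - 7/4 = 1/4 ≈ 0.25000)
g(-2, -5 + 6)/(1/Z(-2) + P) = -2/(1/(3 + (-2)**3) + 1/4) = -2/(1/(3 - 8) + 1/4) = -2/(1/(-5) + 1/4) = -2/(-1/5 + 1/4) = -2/1/20 = -2*20 = -40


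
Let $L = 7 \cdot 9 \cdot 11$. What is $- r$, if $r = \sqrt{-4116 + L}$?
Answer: $- i \sqrt{3423} \approx - 58.506 i$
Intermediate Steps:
$L = 693$ ($L = 63 \cdot 11 = 693$)
$r = i \sqrt{3423}$ ($r = \sqrt{-4116 + 693} = \sqrt{-3423} = i \sqrt{3423} \approx 58.506 i$)
$- r = - i \sqrt{3423}$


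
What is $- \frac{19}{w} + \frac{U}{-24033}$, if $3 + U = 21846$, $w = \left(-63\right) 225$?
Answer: $- \frac{103055966}{113555925} \approx -0.90753$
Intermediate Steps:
$w = -14175$
$U = 21843$ ($U = -3 + 21846 = 21843$)
$- \frac{19}{w} + \frac{U}{-24033} = - \frac{19}{-14175} + \frac{21843}{-24033} = \left(-19\right) \left(- \frac{1}{14175}\right) + 21843 \left(- \frac{1}{24033}\right) = \frac{19}{14175} - \frac{7281}{8011} = - \frac{103055966}{113555925}$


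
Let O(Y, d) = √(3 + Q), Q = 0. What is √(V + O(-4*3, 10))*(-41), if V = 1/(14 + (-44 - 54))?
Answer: -41*√(-21 + 1764*√3)/42 ≈ -53.773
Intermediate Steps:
V = -1/84 (V = 1/(14 - 98) = 1/(-84) = -1/84 ≈ -0.011905)
O(Y, d) = √3 (O(Y, d) = √(3 + 0) = √3)
√(V + O(-4*3, 10))*(-41) = √(-1/84 + √3)*(-41) = -41*√(-1/84 + √3)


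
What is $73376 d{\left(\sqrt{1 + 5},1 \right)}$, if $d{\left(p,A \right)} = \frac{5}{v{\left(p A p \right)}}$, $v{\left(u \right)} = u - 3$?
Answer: $\frac{366880}{3} \approx 1.2229 \cdot 10^{5}$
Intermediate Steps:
$v{\left(u \right)} = -3 + u$ ($v{\left(u \right)} = u - 3 = -3 + u$)
$d{\left(p,A \right)} = \frac{5}{-3 + A p^{2}}$ ($d{\left(p,A \right)} = \frac{5}{-3 + p A p} = \frac{5}{-3 + A p p} = \frac{5}{-3 + A p^{2}}$)
$73376 d{\left(\sqrt{1 + 5},1 \right)} = 73376 \frac{5}{-3 + 1 \left(\sqrt{1 + 5}\right)^{2}} = 73376 \frac{5}{-3 + 1 \left(\sqrt{6}\right)^{2}} = 73376 \frac{5}{-3 + 1 \cdot 6} = 73376 \frac{5}{-3 + 6} = 73376 \cdot \frac{5}{3} = \frac{366880}{3}$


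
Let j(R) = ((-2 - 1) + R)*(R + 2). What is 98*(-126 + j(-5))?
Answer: -9996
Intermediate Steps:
j(R) = (-3 + R)*(2 + R)
98*(-126 + j(-5)) = 98*(-126 + (-6 + (-5)² - 1*(-5))) = 98*(-126 + (-6 + 25 + 5)) = 98*(-126 + 24) = 98*(-102) = -9996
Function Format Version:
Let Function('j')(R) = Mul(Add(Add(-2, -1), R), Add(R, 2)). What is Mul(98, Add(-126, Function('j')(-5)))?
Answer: -9996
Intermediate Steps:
Function('j')(R) = Mul(Add(-3, R), Add(2, R))
Mul(98, Add(-126, Function('j')(-5))) = Mul(98, Add(-126, Add(-6, Pow(-5, 2), Mul(-1, -5)))) = Mul(98, Add(-126, Add(-6, 25, 5))) = Mul(98, Add(-126, 24)) = Mul(98, -102) = -9996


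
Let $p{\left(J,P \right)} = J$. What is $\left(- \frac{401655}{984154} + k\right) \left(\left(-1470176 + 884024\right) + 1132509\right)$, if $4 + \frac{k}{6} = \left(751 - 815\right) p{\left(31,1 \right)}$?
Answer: $- \frac{6413898212014419}{984154} \approx -6.5172 \cdot 10^{9}$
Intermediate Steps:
$k = -11928$ ($k = -24 + 6 \left(751 - 815\right) 31 = -24 + 6 \left(\left(-64\right) 31\right) = -24 + 6 \left(-1984\right) = -24 - 11904 = -11928$)
$\left(- \frac{401655}{984154} + k\right) \left(\left(-1470176 + 884024\right) + 1132509\right) = \left(- \frac{401655}{984154} - 11928\right) \left(\left(-1470176 + 884024\right) + 1132509\right) = \left(\left(-401655\right) \frac{1}{984154} - 11928\right) \left(-586152 + 1132509\right) = \left(- \frac{401655}{984154} - 11928\right) 546357 = \left(- \frac{11739390567}{984154}\right) 546357 = - \frac{6413898212014419}{984154}$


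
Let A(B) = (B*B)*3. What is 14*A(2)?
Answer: 168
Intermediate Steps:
A(B) = 3*B² (A(B) = B²*3 = 3*B²)
14*A(2) = 14*(3*2²) = 14*(3*4) = 14*12 = 168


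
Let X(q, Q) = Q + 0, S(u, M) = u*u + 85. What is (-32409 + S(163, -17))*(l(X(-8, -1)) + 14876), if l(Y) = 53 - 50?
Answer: -85628645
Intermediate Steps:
S(u, M) = 85 + u² (S(u, M) = u² + 85 = 85 + u²)
X(q, Q) = Q
l(Y) = 3
(-32409 + S(163, -17))*(l(X(-8, -1)) + 14876) = (-32409 + (85 + 163²))*(3 + 14876) = (-32409 + (85 + 26569))*14879 = (-32409 + 26654)*14879 = -5755*14879 = -85628645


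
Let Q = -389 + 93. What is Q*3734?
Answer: -1105264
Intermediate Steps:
Q = -296
Q*3734 = -296*3734 = -1105264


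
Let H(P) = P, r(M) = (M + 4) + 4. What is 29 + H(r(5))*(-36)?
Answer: -439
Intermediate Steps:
r(M) = 8 + M (r(M) = (4 + M) + 4 = 8 + M)
29 + H(r(5))*(-36) = 29 + (8 + 5)*(-36) = 29 + 13*(-36) = 29 - 468 = -439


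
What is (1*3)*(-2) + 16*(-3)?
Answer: -54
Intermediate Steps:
(1*3)*(-2) + 16*(-3) = 3*(-2) - 48 = -6 - 48 = -54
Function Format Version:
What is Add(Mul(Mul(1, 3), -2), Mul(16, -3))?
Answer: -54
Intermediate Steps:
Add(Mul(Mul(1, 3), -2), Mul(16, -3)) = Add(Mul(3, -2), -48) = Add(-6, -48) = -54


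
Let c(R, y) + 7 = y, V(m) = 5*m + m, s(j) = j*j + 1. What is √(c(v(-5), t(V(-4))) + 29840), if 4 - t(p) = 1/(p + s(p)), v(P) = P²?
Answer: 2*√2281105645/553 ≈ 172.73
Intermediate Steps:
s(j) = 1 + j² (s(j) = j² + 1 = 1 + j²)
V(m) = 6*m
t(p) = 4 - 1/(1 + p + p²) (t(p) = 4 - 1/(p + (1 + p²)) = 4 - 1/(1 + p + p²))
c(R, y) = -7 + y
√(c(v(-5), t(V(-4))) + 29840) = √((-7 + (3 + 4*(6*(-4)) + 4*(6*(-4))²)/(1 + 6*(-4) + (6*(-4))²)) + 29840) = √((-7 + (3 + 4*(-24) + 4*(-24)²)/(1 - 24 + (-24)²)) + 29840) = √((-7 + (3 - 96 + 4*576)/(1 - 24 + 576)) + 29840) = √((-7 + (3 - 96 + 2304)/553) + 29840) = √((-7 + (1/553)*2211) + 29840) = √((-7 + 2211/553) + 29840) = √(-1660/553 + 29840) = √(16499860/553) = 2*√2281105645/553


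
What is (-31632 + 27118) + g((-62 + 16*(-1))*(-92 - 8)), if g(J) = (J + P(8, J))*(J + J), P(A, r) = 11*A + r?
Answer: 244728286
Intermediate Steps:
P(A, r) = r + 11*A
g(J) = 2*J*(88 + 2*J) (g(J) = (J + (J + 11*8))*(J + J) = (J + (J + 88))*(2*J) = (J + (88 + J))*(2*J) = (88 + 2*J)*(2*J) = 2*J*(88 + 2*J))
(-31632 + 27118) + g((-62 + 16*(-1))*(-92 - 8)) = (-31632 + 27118) + 4*((-62 + 16*(-1))*(-92 - 8))*(44 + (-62 + 16*(-1))*(-92 - 8)) = -4514 + 4*((-62 - 16)*(-100))*(44 + (-62 - 16)*(-100)) = -4514 + 4*(-78*(-100))*(44 - 78*(-100)) = -4514 + 4*7800*(44 + 7800) = -4514 + 4*7800*7844 = -4514 + 244732800 = 244728286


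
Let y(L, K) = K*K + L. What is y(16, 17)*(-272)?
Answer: -82960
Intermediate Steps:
y(L, K) = L + K² (y(L, K) = K² + L = L + K²)
y(16, 17)*(-272) = (16 + 17²)*(-272) = (16 + 289)*(-272) = 305*(-272) = -82960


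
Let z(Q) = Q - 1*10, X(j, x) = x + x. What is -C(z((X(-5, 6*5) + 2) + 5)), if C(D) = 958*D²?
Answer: -3112542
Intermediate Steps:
X(j, x) = 2*x
z(Q) = -10 + Q (z(Q) = Q - 10 = -10 + Q)
-C(z((X(-5, 6*5) + 2) + 5)) = -958*(-10 + ((2*(6*5) + 2) + 5))² = -958*(-10 + ((2*30 + 2) + 5))² = -958*(-10 + ((60 + 2) + 5))² = -958*(-10 + (62 + 5))² = -958*(-10 + 67)² = -958*57² = -958*3249 = -1*3112542 = -3112542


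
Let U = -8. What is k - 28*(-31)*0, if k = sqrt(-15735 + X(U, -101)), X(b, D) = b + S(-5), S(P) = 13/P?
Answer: 2*I*sqrt(98410)/5 ≈ 125.48*I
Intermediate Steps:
X(b, D) = -13/5 + b (X(b, D) = b + 13/(-5) = b + 13*(-1/5) = b - 13/5 = -13/5 + b)
k = 2*I*sqrt(98410)/5 (k = sqrt(-15735 + (-13/5 - 8)) = sqrt(-15735 - 53/5) = sqrt(-78728/5) = 2*I*sqrt(98410)/5 ≈ 125.48*I)
k - 28*(-31)*0 = 2*I*sqrt(98410)/5 - 28*(-31)*0 = 2*I*sqrt(98410)/5 + 868*0 = 2*I*sqrt(98410)/5 + 0 = 2*I*sqrt(98410)/5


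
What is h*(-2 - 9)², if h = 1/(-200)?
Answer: -121/200 ≈ -0.60500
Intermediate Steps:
h = -1/200 ≈ -0.0050000
h*(-2 - 9)² = -(-2 - 9)²/200 = -1/200*(-11)² = -1/200*121 = -121/200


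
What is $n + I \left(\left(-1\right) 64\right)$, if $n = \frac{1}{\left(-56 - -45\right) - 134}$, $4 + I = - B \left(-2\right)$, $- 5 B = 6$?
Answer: $\frac{59391}{145} \approx 409.59$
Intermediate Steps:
$B = - \frac{6}{5}$ ($B = \left(- \frac{1}{5}\right) 6 = - \frac{6}{5} \approx -1.2$)
$I = - \frac{32}{5}$ ($I = -4 + \left(-1\right) \left(- \frac{6}{5}\right) \left(-2\right) = -4 + \frac{6}{5} \left(-2\right) = -4 - \frac{12}{5} = - \frac{32}{5} \approx -6.4$)
$n = - \frac{1}{145}$ ($n = \frac{1}{\left(-56 + 45\right) - 134} = \frac{1}{-11 - 134} = \frac{1}{-145} = - \frac{1}{145} \approx -0.0068966$)
$n + I \left(\left(-1\right) 64\right) = - \frac{1}{145} - \frac{32 \left(\left(-1\right) 64\right)}{5} = - \frac{1}{145} - - \frac{2048}{5} = - \frac{1}{145} + \frac{2048}{5} = \frac{59391}{145}$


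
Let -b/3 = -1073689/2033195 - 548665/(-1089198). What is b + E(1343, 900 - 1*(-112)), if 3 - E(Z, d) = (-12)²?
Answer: -104030023620923/738183975870 ≈ -140.93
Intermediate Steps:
b = 53916976747/738183975870 (b = -3*(-1073689/2033195 - 548665/(-1089198)) = -3*(-1073689*1/2033195 - 548665*(-1/1089198)) = -3*(-1073689/2033195 + 548665/1089198) = -3*(-53916976747/2214551927610) = 53916976747/738183975870 ≈ 0.073040)
E(Z, d) = -141 (E(Z, d) = 3 - 1*(-12)² = 3 - 1*144 = 3 - 144 = -141)
b + E(1343, 900 - 1*(-112)) = 53916976747/738183975870 - 141 = -104030023620923/738183975870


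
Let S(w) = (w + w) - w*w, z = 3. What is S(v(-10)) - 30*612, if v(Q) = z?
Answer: -18363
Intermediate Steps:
v(Q) = 3
S(w) = -w**2 + 2*w (S(w) = 2*w - w**2 = -w**2 + 2*w)
S(v(-10)) - 30*612 = 3*(2 - 1*3) - 30*612 = 3*(2 - 3) - 1*18360 = 3*(-1) - 18360 = -3 - 18360 = -18363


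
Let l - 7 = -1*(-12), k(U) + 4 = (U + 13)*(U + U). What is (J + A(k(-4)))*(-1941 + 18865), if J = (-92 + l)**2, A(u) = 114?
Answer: 92117332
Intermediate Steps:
k(U) = -4 + 2*U*(13 + U) (k(U) = -4 + (U + 13)*(U + U) = -4 + (13 + U)*(2*U) = -4 + 2*U*(13 + U))
l = 19 (l = 7 - 1*(-12) = 7 + 12 = 19)
J = 5329 (J = (-92 + 19)**2 = (-73)**2 = 5329)
(J + A(k(-4)))*(-1941 + 18865) = (5329 + 114)*(-1941 + 18865) = 5443*16924 = 92117332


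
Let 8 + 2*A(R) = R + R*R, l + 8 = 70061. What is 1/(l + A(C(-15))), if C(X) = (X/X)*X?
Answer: 1/70154 ≈ 1.4254e-5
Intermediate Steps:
l = 70053 (l = -8 + 70061 = 70053)
C(X) = X (C(X) = 1*X = X)
A(R) = -4 + R/2 + R²/2 (A(R) = -4 + (R + R*R)/2 = -4 + (R + R²)/2 = -4 + (R/2 + R²/2) = -4 + R/2 + R²/2)
1/(l + A(C(-15))) = 1/(70053 + (-4 + (½)*(-15) + (½)*(-15)²)) = 1/(70053 + (-4 - 15/2 + (½)*225)) = 1/(70053 + (-4 - 15/2 + 225/2)) = 1/(70053 + 101) = 1/70154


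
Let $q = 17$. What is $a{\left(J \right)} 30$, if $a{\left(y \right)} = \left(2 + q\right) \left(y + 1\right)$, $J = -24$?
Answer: $-13110$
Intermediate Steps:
$a{\left(y \right)} = 19 + 19 y$ ($a{\left(y \right)} = \left(2 + 17\right) \left(y + 1\right) = 19 \left(1 + y\right) = 19 + 19 y$)
$a{\left(J \right)} 30 = \left(19 + 19 \left(-24\right)\right) 30 = \left(19 - 456\right) 30 = \left(-437\right) 30 = -13110$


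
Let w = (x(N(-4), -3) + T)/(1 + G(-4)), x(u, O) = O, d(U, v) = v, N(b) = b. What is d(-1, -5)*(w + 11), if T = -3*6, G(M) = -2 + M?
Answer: -76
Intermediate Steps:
T = -18
w = 21/5 (w = (-3 - 18)/(1 + (-2 - 4)) = -21/(1 - 6) = -21/(-5) = -21*(-⅕) = 21/5 ≈ 4.2000)
d(-1, -5)*(w + 11) = -5*(21/5 + 11) = -5*76/5 = -76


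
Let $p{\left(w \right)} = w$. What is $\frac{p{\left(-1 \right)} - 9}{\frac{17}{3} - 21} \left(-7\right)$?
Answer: $- \frac{105}{23} \approx -4.5652$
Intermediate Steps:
$\frac{p{\left(-1 \right)} - 9}{\frac{17}{3} - 21} \left(-7\right) = \frac{-1 - 9}{\frac{17}{3} - 21} \left(-7\right) = - \frac{10}{17 \cdot \frac{1}{3} - 21} \left(-7\right) = - \frac{10}{\frac{17}{3} - 21} \left(-7\right) = - \frac{10}{- \frac{46}{3}} \left(-7\right) = \left(-10\right) \left(- \frac{3}{46}\right) \left(-7\right) = \frac{15}{23} \left(-7\right) = - \frac{105}{23}$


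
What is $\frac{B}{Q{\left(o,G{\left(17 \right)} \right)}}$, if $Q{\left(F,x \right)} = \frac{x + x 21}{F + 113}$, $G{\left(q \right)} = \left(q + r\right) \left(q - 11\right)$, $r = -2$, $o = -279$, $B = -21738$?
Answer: $\frac{300709}{165} \approx 1822.5$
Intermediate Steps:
$G{\left(q \right)} = \left(-11 + q\right) \left(-2 + q\right)$ ($G{\left(q \right)} = \left(q - 2\right) \left(q - 11\right) = \left(-2 + q\right) \left(-11 + q\right) = \left(-11 + q\right) \left(-2 + q\right)$)
$Q{\left(F,x \right)} = \frac{22 x}{113 + F}$ ($Q{\left(F,x \right)} = \frac{x + 21 x}{113 + F} = \frac{22 x}{113 + F}$)
$\frac{B}{Q{\left(o,G{\left(17 \right)} \right)}} = - \frac{21738}{22 \left(22 + 17^{2} - 221\right) \frac{1}{113 - 279}} = - \frac{21738}{22 \left(22 + 289 - 221\right) \frac{1}{-166}} = - \frac{21738}{22 \cdot 90 \left(- \frac{1}{166}\right)} = - \frac{21738}{- \frac{990}{83}} = \left(-21738\right) \left(- \frac{83}{990}\right) = \frac{300709}{165}$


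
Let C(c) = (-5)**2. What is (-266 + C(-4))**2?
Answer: 58081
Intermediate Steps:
C(c) = 25
(-266 + C(-4))**2 = (-266 + 25)**2 = (-241)**2 = 58081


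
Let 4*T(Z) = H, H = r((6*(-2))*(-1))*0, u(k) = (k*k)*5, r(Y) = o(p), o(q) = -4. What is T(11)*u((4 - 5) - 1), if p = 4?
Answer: 0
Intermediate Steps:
r(Y) = -4
u(k) = 5*k**2 (u(k) = k**2*5 = 5*k**2)
H = 0 (H = -4*0 = 0)
T(Z) = 0 (T(Z) = (1/4)*0 = 0)
T(11)*u((4 - 5) - 1) = 0*(5*((4 - 5) - 1)**2) = 0*(5*(-1 - 1)**2) = 0*(5*(-2)**2) = 0*(5*4) = 0*20 = 0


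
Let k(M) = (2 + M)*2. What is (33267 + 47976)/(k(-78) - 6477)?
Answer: -81243/6629 ≈ -12.256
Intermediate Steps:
k(M) = 4 + 2*M
(33267 + 47976)/(k(-78) - 6477) = (33267 + 47976)/((4 + 2*(-78)) - 6477) = 81243/((4 - 156) - 6477) = 81243/(-152 - 6477) = 81243/(-6629) = 81243*(-1/6629) = -81243/6629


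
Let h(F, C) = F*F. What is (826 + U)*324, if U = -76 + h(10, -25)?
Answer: 275400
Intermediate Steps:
h(F, C) = F²
U = 24 (U = -76 + 10² = -76 + 100 = 24)
(826 + U)*324 = (826 + 24)*324 = 850*324 = 275400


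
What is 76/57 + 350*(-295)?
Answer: -309746/3 ≈ -1.0325e+5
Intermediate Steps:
76/57 + 350*(-295) = 76*(1/57) - 103250 = 4/3 - 103250 = -309746/3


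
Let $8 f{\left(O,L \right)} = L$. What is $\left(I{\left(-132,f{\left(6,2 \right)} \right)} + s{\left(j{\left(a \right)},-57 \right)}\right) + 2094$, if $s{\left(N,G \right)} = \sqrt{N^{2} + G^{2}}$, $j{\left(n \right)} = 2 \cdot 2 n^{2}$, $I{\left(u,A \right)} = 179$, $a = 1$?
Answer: $2273 + \sqrt{3265} \approx 2330.1$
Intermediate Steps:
$f{\left(O,L \right)} = \frac{L}{8}$
$j{\left(n \right)} = 4 n^{2}$
$s{\left(N,G \right)} = \sqrt{G^{2} + N^{2}}$
$\left(I{\left(-132,f{\left(6,2 \right)} \right)} + s{\left(j{\left(a \right)},-57 \right)}\right) + 2094 = \left(179 + \sqrt{\left(-57\right)^{2} + \left(4 \cdot 1^{2}\right)^{2}}\right) + 2094 = \left(179 + \sqrt{3249 + \left(4 \cdot 1\right)^{2}}\right) + 2094 = \left(179 + \sqrt{3249 + 4^{2}}\right) + 2094 = \left(179 + \sqrt{3249 + 16}\right) + 2094 = \left(179 + \sqrt{3265}\right) + 2094 = 2273 + \sqrt{3265}$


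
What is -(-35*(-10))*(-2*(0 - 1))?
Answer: -700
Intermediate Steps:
-(-35*(-10))*(-2*(0 - 1)) = -350*(-2*(-1)) = -350*2 = -1*700 = -700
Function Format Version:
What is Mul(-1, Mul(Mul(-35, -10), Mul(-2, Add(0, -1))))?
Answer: -700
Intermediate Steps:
Mul(-1, Mul(Mul(-35, -10), Mul(-2, Add(0, -1)))) = Mul(-1, Mul(350, Mul(-2, -1))) = Mul(-1, Mul(350, 2)) = Mul(-1, 700) = -700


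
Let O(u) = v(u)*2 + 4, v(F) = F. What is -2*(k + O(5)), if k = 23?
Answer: -74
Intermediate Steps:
O(u) = 4 + 2*u (O(u) = u*2 + 4 = 2*u + 4 = 4 + 2*u)
-2*(k + O(5)) = -2*(23 + (4 + 2*5)) = -2*(23 + (4 + 10)) = -2*(23 + 14) = -2*37 = -74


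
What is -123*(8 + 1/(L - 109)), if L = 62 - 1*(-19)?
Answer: -27429/28 ≈ -979.61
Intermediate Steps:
L = 81 (L = 62 + 19 = 81)
-123*(8 + 1/(L - 109)) = -123*(8 + 1/(81 - 109)) = -123*(8 + 1/(-28)) = -123*(8 - 1/28) = -123*223/28 = -27429/28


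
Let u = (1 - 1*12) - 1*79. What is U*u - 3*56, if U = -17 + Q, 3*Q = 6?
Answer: 1182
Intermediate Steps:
Q = 2 (Q = (⅓)*6 = 2)
U = -15 (U = -17 + 2 = -15)
u = -90 (u = (1 - 12) - 79 = -11 - 79 = -90)
U*u - 3*56 = -15*(-90) - 3*56 = 1350 - 168 = 1182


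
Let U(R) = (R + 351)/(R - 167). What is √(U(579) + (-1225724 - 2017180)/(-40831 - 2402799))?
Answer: 3*√514895548257230/35956270 ≈ 1.8932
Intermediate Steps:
U(R) = (351 + R)/(-167 + R)
√(U(579) + (-1225724 - 2017180)/(-40831 - 2402799)) = √((351 + 579)/(-167 + 579) + (-1225724 - 2017180)/(-40831 - 2402799)) = √(930/412 - 3242904/(-2443630)) = √((1/412)*930 - 3242904*(-1/2443630)) = √(465/206 + 231636/174545) = √(128880441/35956270) = 3*√514895548257230/35956270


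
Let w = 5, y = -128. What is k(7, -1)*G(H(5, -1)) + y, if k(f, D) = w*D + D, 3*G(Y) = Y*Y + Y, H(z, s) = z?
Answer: -188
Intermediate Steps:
G(Y) = Y/3 + Y**2/3 (G(Y) = (Y*Y + Y)/3 = (Y**2 + Y)/3 = (Y + Y**2)/3 = Y/3 + Y**2/3)
k(f, D) = 6*D (k(f, D) = 5*D + D = 6*D)
k(7, -1)*G(H(5, -1)) + y = (6*(-1))*((1/3)*5*(1 + 5)) - 128 = -2*5*6 - 128 = -6*10 - 128 = -60 - 128 = -188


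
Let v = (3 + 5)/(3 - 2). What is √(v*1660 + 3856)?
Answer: 12*√119 ≈ 130.90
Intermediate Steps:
v = 8 (v = 8/1 = 8*1 = 8)
√(v*1660 + 3856) = √(8*1660 + 3856) = √(13280 + 3856) = √17136 = 12*√119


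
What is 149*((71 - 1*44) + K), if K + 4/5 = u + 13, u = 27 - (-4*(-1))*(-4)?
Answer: 61239/5 ≈ 12248.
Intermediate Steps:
u = 43 (u = 27 - 4*(-4) = 27 - 1*(-16) = 27 + 16 = 43)
K = 276/5 (K = -⅘ + (43 + 13) = -⅘ + 56 = 276/5 ≈ 55.200)
149*((71 - 1*44) + K) = 149*((71 - 1*44) + 276/5) = 149*((71 - 44) + 276/5) = 149*(27 + 276/5) = 149*(411/5) = 61239/5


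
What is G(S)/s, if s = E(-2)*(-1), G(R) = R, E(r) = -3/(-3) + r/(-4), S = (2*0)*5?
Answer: 0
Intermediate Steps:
S = 0 (S = 0*5 = 0)
E(r) = 1 - r/4 (E(r) = -3*(-⅓) + r*(-¼) = 1 - r/4)
s = -3/2 (s = (1 - ¼*(-2))*(-1) = (1 + ½)*(-1) = (3/2)*(-1) = -3/2 ≈ -1.5000)
G(S)/s = 0/(-3/2) = 0*(-⅔) = 0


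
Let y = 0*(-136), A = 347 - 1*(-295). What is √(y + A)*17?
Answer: 17*√642 ≈ 430.74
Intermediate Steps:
A = 642 (A = 347 + 295 = 642)
y = 0
√(y + A)*17 = √(0 + 642)*17 = √642*17 = 17*√642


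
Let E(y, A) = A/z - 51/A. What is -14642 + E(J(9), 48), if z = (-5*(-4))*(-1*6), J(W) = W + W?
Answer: -1171477/80 ≈ -14643.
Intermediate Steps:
J(W) = 2*W
z = -120 (z = 20*(-6) = -120)
E(y, A) = -51/A - A/120 (E(y, A) = A/(-120) - 51/A = A*(-1/120) - 51/A = -A/120 - 51/A = -51/A - A/120)
-14642 + E(J(9), 48) = -14642 + (-51/48 - 1/120*48) = -14642 + (-51*1/48 - 2/5) = -14642 + (-17/16 - 2/5) = -14642 - 117/80 = -1171477/80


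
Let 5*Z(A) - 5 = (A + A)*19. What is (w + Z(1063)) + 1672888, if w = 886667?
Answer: 12838174/5 ≈ 2.5676e+6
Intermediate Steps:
Z(A) = 1 + 38*A/5 (Z(A) = 1 + ((A + A)*19)/5 = 1 + ((2*A)*19)/5 = 1 + (38*A)/5 = 1 + 38*A/5)
(w + Z(1063)) + 1672888 = (886667 + (1 + (38/5)*1063)) + 1672888 = (886667 + (1 + 40394/5)) + 1672888 = (886667 + 40399/5) + 1672888 = 4473734/5 + 1672888 = 12838174/5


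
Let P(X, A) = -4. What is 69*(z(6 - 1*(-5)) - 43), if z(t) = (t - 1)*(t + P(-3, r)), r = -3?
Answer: 1863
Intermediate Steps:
z(t) = (-1 + t)*(-4 + t) (z(t) = (t - 1)*(t - 4) = (-1 + t)*(-4 + t))
69*(z(6 - 1*(-5)) - 43) = 69*((4 + (6 - 1*(-5))**2 - 5*(6 - 1*(-5))) - 43) = 69*((4 + (6 + 5)**2 - 5*(6 + 5)) - 43) = 69*((4 + 11**2 - 5*11) - 43) = 69*((4 + 121 - 55) - 43) = 69*(70 - 43) = 69*27 = 1863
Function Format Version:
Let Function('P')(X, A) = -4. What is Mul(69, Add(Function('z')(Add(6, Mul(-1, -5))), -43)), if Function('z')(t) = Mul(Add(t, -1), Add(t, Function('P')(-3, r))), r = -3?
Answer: 1863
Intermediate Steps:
Function('z')(t) = Mul(Add(-1, t), Add(-4, t)) (Function('z')(t) = Mul(Add(t, -1), Add(t, -4)) = Mul(Add(-1, t), Add(-4, t)))
Mul(69, Add(Function('z')(Add(6, Mul(-1, -5))), -43)) = Mul(69, Add(Add(4, Pow(Add(6, Mul(-1, -5)), 2), Mul(-5, Add(6, Mul(-1, -5)))), -43)) = Mul(69, Add(Add(4, Pow(Add(6, 5), 2), Mul(-5, Add(6, 5))), -43)) = Mul(69, Add(Add(4, Pow(11, 2), Mul(-5, 11)), -43)) = Mul(69, Add(Add(4, 121, -55), -43)) = Mul(69, Add(70, -43)) = Mul(69, 27) = 1863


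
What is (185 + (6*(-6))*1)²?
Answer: 22201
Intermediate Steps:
(185 + (6*(-6))*1)² = (185 - 36*1)² = (185 - 36)² = 149² = 22201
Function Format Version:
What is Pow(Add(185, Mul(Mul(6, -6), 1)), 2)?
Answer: 22201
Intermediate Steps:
Pow(Add(185, Mul(Mul(6, -6), 1)), 2) = Pow(Add(185, Mul(-36, 1)), 2) = Pow(Add(185, -36), 2) = Pow(149, 2) = 22201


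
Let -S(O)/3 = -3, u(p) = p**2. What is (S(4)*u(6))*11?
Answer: 3564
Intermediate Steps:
S(O) = 9 (S(O) = -3*(-3) = 9)
(S(4)*u(6))*11 = (9*6**2)*11 = (9*36)*11 = 324*11 = 3564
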